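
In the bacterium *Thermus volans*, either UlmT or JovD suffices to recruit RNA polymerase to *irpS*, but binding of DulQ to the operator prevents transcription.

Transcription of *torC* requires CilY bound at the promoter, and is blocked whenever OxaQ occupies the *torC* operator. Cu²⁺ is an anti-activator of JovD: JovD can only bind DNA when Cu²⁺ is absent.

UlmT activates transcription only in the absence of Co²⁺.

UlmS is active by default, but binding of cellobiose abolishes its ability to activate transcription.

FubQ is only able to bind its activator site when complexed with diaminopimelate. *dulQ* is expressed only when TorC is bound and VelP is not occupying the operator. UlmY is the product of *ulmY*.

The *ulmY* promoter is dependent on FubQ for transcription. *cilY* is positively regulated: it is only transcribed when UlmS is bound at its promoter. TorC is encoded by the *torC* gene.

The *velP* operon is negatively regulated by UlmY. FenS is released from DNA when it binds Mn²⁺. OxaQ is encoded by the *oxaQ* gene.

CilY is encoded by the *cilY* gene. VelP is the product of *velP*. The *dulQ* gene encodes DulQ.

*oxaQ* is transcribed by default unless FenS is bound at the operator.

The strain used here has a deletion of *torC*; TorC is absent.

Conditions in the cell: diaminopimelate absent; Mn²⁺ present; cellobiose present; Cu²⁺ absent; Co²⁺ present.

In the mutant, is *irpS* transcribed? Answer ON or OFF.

ON

Diaminopimelate is absent, so FubQ is inactive.
Required activator FubQ is absent, so *ulmY* is not transcribed.
So UlmY is not produced.
With no repressor bound, *velP* is transcribed.
So VelP is produced and active.
TorC is non-functional in this strain, so it has no effect.
With repressor VelP bound, *dulQ* is not transcribed.
So DulQ is not produced.
Co²⁺ is present, so UlmT is inactive.
Cu²⁺ is absent, so JovD is active.
Activator JovD is present, so *irpS* is transcribed.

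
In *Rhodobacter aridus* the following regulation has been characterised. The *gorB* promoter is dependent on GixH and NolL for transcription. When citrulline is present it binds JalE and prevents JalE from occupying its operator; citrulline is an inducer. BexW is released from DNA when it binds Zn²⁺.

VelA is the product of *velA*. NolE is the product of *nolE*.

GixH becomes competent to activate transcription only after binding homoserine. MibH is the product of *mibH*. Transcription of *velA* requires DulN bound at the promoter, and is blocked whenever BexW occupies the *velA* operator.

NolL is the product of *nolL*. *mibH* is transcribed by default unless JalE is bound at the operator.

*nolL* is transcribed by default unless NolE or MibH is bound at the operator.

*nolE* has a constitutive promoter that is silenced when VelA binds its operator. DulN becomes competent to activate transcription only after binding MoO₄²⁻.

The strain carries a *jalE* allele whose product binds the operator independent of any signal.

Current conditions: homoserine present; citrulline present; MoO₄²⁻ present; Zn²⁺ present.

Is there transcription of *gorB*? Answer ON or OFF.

ON

Homoserine is present, so GixH is active.
Zn²⁺ is present, so BexW is inactive.
MoO₄²⁻ is present, so DulN is active.
No repressor is bound and DulN is active, so *velA* is transcribed.
So VelA is produced and active.
With repressor VelA bound, *nolE* is not transcribed.
So NolE is not produced.
JalE is constitutively active in this strain.
With repressor JalE bound, *mibH* is not transcribed.
So MibH is not produced.
With no repressor bound, *nolL* is transcribed.
So NolL is produced and active.
No repressor is bound and GixH and NolL are active, so *gorB* is transcribed.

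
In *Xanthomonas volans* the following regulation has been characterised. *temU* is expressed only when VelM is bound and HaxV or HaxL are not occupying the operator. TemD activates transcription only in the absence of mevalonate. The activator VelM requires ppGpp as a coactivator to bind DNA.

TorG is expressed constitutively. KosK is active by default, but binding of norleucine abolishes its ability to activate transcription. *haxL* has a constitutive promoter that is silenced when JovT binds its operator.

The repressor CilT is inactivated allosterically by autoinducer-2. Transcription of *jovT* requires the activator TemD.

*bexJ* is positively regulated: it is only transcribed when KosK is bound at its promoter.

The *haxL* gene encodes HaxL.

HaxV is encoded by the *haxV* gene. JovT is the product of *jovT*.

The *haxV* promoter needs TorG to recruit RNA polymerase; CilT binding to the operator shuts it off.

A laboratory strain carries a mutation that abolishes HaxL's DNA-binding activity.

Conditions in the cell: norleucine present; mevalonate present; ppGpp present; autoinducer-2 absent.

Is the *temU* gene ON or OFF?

TorG is produced constitutively and is active.
Autoinducer-2 is absent, so CilT is active.
With repressor CilT bound, *haxV* is not transcribed.
So HaxV is not produced.
ppGpp is present, so VelM is active.
HaxL is non-functional in this strain, so it has no effect.
No repressor is bound and VelM is active, so *temU* is transcribed.

ON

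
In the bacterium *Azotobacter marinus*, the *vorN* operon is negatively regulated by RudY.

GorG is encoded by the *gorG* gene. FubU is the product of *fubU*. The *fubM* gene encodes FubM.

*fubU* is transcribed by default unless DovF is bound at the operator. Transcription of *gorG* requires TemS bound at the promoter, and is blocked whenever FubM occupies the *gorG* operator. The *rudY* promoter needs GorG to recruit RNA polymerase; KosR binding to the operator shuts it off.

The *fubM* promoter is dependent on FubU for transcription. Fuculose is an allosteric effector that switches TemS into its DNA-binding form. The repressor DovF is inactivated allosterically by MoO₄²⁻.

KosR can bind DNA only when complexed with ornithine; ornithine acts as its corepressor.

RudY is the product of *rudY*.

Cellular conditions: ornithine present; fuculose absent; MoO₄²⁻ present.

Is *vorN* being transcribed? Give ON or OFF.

MoO₄²⁻ is present, so DovF is inactive.
With no repressor bound, *fubU* is transcribed.
So FubU is produced and active.
No repressor is bound and FubU is active, so *fubM* is transcribed.
So FubM is produced and active.
Fuculose is absent, so TemS is inactive.
With repressor FubM bound, *gorG* is not transcribed.
So GorG is not produced.
Ornithine is present, so KosR is active.
With repressor KosR bound, *rudY* is not transcribed.
So RudY is not produced.
With no repressor bound, *vorN* is transcribed.

ON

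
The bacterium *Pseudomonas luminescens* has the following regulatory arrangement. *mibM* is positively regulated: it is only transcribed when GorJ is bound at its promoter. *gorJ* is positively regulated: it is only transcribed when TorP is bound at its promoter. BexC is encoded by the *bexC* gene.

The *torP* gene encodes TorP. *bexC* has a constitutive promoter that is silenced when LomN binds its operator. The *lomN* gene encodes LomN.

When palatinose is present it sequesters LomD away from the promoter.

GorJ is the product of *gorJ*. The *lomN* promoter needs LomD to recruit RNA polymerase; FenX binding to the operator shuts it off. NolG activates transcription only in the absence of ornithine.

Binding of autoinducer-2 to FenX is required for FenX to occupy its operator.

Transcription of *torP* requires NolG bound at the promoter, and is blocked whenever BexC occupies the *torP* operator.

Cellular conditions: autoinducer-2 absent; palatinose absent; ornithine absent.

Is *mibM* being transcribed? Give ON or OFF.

Autoinducer-2 is absent, so FenX is inactive.
Palatinose is absent, so LomD is active.
No repressor is bound and LomD is active, so *lomN* is transcribed.
So LomN is produced and active.
With repressor LomN bound, *bexC* is not transcribed.
So BexC is not produced.
Ornithine is absent, so NolG is active.
No repressor is bound and NolG is active, so *torP* is transcribed.
So TorP is produced and active.
No repressor is bound and TorP is active, so *gorJ* is transcribed.
So GorJ is produced and active.
No repressor is bound and GorJ is active, so *mibM* is transcribed.

ON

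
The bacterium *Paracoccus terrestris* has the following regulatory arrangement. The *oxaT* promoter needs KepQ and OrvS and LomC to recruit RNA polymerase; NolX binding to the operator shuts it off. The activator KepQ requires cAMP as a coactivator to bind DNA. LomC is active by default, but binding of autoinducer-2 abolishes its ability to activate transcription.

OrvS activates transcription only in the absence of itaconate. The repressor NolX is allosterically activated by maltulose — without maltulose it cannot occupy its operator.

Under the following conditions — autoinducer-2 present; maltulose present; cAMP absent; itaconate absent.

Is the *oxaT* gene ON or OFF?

OFF

cAMP is absent, so KepQ is inactive.
Maltulose is present, so NolX is active.
Itaconate is absent, so OrvS is active.
Autoinducer-2 is present, so LomC is inactive.
With repressor NolX bound, *oxaT* is not transcribed.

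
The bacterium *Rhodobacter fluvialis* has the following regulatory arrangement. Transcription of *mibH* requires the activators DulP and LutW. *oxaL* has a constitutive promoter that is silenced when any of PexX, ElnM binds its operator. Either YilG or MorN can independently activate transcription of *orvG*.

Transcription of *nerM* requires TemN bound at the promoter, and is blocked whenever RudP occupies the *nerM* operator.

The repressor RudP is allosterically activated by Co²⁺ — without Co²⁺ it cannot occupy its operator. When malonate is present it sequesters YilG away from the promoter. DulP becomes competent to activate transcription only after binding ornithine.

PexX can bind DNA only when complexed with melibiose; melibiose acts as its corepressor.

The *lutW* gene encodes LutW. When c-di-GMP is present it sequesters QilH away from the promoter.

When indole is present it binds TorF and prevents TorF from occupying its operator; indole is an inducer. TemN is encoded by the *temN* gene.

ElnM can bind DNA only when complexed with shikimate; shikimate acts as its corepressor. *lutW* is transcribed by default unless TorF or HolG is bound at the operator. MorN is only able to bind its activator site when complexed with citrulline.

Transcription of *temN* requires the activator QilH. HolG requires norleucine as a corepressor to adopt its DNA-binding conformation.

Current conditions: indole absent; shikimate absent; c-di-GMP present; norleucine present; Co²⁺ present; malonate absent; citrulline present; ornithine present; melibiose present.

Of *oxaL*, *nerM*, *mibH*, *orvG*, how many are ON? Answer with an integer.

Melibiose is present, so PexX is active.
Shikimate is absent, so ElnM is inactive.
With repressor PexX bound, *oxaL* is not transcribed.
→ *oxaL* is OFF.
c-di-GMP is present, so QilH is inactive.
Required activator QilH is absent, so *temN* is not transcribed.
So TemN is not produced.
Co²⁺ is present, so RudP is active.
With repressor RudP bound, *nerM* is not transcribed.
→ *nerM* is OFF.
Ornithine is present, so DulP is active.
Indole is absent, so TorF is active.
Norleucine is present, so HolG is active.
With repressor TorF bound, *lutW* is not transcribed.
So LutW is not produced.
Required activator LutW is absent, so *mibH* is not transcribed.
→ *mibH* is OFF.
Malonate is absent, so YilG is active.
Citrulline is present, so MorN is active.
Activator YilG is present, so *orvG* is transcribed.
→ *orvG* is ON.
1 of the 4 genes is transcribed.

1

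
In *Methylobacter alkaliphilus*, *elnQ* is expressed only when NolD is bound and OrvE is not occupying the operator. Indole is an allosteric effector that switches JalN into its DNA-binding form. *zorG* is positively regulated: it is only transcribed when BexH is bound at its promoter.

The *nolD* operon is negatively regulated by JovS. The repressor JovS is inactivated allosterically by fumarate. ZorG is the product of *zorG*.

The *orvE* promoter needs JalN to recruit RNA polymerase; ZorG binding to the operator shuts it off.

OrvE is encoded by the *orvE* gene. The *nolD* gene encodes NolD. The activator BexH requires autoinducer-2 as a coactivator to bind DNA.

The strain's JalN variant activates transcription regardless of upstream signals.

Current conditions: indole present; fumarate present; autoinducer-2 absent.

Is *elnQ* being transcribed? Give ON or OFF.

JalN is constitutively active in this strain.
Autoinducer-2 is absent, so BexH is inactive.
Required activator BexH is absent, so *zorG* is not transcribed.
So ZorG is not produced.
No repressor is bound and JalN is active, so *orvE* is transcribed.
So OrvE is produced and active.
Fumarate is present, so JovS is inactive.
With no repressor bound, *nolD* is transcribed.
So NolD is produced and active.
With repressor OrvE bound, *elnQ* is not transcribed.

OFF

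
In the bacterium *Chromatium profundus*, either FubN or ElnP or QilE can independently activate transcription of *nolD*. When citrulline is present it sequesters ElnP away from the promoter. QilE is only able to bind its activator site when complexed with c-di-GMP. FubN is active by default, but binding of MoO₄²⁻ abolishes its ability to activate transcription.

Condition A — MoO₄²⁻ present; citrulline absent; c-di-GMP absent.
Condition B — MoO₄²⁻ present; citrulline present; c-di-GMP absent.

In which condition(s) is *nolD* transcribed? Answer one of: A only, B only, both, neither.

A only

Condition A:
MoO₄²⁻ is present, so FubN is inactive.
Citrulline is absent, so ElnP is active.
c-di-GMP is absent, so QilE is inactive.
Activator ElnP is present, so *nolD* is transcribed.
→ *nolD* is ON in A.
Condition B:
MoO₄²⁻ is present, so FubN is inactive.
Citrulline is present, so ElnP is inactive.
c-di-GMP is absent, so QilE is inactive.
No activator is available at the *nolD* promoter, so *nolD* is not transcribed.
→ *nolD* is OFF in B.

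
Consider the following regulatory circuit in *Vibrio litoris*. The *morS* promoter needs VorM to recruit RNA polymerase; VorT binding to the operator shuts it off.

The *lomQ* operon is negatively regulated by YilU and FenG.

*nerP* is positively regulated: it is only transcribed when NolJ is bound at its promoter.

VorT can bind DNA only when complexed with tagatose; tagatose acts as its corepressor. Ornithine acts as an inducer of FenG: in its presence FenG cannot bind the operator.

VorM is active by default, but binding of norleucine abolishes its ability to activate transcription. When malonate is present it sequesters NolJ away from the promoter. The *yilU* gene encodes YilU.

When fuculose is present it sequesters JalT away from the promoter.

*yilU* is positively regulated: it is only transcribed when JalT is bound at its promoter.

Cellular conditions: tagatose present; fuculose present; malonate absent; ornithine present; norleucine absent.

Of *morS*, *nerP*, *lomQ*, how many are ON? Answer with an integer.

2

Norleucine is absent, so VorM is active.
Tagatose is present, so VorT is active.
With repressor VorT bound, *morS* is not transcribed.
→ *morS* is OFF.
Malonate is absent, so NolJ is active.
No repressor is bound and NolJ is active, so *nerP* is transcribed.
→ *nerP* is ON.
Fuculose is present, so JalT is inactive.
Required activator JalT is absent, so *yilU* is not transcribed.
So YilU is not produced.
Ornithine is present, so FenG is inactive.
With no repressor bound, *lomQ* is transcribed.
→ *lomQ* is ON.
2 of the 3 genes are transcribed.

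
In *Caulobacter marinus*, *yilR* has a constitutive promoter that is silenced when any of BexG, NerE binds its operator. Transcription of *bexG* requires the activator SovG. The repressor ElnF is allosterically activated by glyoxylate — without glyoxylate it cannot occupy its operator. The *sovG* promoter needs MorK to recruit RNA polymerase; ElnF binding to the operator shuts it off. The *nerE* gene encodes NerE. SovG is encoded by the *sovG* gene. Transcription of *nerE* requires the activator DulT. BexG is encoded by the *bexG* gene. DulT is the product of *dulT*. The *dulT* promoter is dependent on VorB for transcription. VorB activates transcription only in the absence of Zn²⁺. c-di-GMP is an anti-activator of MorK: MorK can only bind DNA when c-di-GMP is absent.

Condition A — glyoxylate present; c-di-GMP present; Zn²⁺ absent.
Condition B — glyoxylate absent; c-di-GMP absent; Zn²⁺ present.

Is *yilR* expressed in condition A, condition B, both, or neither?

neither

Condition A:
Glyoxylate is present, so ElnF is active.
c-di-GMP is present, so MorK is inactive.
With repressor ElnF bound, *sovG* is not transcribed.
So SovG is not produced.
Required activator SovG is absent, so *bexG* is not transcribed.
So BexG is not produced.
Zn²⁺ is absent, so VorB is active.
No repressor is bound and VorB is active, so *dulT* is transcribed.
So DulT is produced and active.
No repressor is bound and DulT is active, so *nerE* is transcribed.
So NerE is produced and active.
With repressor NerE bound, *yilR* is not transcribed.
→ *yilR* is OFF in A.
Condition B:
Glyoxylate is absent, so ElnF is inactive.
c-di-GMP is absent, so MorK is active.
No repressor is bound and MorK is active, so *sovG* is transcribed.
So SovG is produced and active.
No repressor is bound and SovG is active, so *bexG* is transcribed.
So BexG is produced and active.
Zn²⁺ is present, so VorB is inactive.
Required activator VorB is absent, so *dulT* is not transcribed.
So DulT is not produced.
Required activator DulT is absent, so *nerE* is not transcribed.
So NerE is not produced.
With repressor BexG bound, *yilR* is not transcribed.
→ *yilR* is OFF in B.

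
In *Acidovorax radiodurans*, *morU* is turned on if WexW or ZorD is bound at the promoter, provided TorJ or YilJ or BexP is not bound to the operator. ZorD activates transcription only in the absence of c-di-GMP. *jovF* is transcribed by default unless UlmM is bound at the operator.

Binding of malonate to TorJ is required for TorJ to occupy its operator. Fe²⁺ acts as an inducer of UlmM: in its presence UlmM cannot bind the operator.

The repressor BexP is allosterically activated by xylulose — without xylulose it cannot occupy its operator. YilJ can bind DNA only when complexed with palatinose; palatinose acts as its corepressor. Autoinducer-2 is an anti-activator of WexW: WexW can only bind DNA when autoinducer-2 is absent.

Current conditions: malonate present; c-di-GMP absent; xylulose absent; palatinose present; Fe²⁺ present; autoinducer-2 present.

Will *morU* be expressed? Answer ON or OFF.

Malonate is present, so TorJ is active.
Palatinose is present, so YilJ is active.
Autoinducer-2 is present, so WexW is inactive.
Xylulose is absent, so BexP is inactive.
c-di-GMP is absent, so ZorD is active.
With repressor TorJ bound, *morU* is not transcribed.

OFF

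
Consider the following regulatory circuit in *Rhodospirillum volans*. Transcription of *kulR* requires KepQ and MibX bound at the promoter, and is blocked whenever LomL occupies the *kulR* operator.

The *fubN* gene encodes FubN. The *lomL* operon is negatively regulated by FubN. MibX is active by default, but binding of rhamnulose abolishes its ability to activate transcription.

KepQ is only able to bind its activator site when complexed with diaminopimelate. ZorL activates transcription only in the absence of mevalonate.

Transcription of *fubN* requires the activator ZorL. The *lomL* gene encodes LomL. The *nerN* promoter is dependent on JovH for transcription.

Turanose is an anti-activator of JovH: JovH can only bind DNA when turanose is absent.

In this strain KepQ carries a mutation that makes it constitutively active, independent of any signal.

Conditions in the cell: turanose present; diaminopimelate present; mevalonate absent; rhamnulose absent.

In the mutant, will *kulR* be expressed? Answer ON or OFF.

ON

KepQ is constitutively active in this strain.
Rhamnulose is absent, so MibX is active.
Mevalonate is absent, so ZorL is active.
No repressor is bound and ZorL is active, so *fubN* is transcribed.
So FubN is produced and active.
With repressor FubN bound, *lomL* is not transcribed.
So LomL is not produced.
No repressor is bound and KepQ and MibX are active, so *kulR* is transcribed.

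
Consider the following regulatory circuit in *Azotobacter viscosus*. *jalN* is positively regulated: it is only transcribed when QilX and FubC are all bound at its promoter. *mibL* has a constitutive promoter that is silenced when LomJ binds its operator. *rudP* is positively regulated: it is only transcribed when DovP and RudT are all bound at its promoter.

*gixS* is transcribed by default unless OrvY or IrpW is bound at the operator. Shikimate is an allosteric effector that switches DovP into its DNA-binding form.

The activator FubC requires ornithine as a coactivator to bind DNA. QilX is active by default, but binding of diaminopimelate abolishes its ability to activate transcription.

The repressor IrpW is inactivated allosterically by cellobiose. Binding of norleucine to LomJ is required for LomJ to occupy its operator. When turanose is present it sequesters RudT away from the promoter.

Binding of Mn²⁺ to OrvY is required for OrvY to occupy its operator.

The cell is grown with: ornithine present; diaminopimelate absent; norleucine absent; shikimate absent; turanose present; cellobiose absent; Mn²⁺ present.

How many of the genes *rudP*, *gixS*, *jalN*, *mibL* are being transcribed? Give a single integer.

Shikimate is absent, so DovP is inactive.
Turanose is present, so RudT is inactive.
Required activator DovP is absent, so *rudP* is not transcribed.
→ *rudP* is OFF.
Mn²⁺ is present, so OrvY is active.
Cellobiose is absent, so IrpW is active.
With repressor OrvY bound, *gixS* is not transcribed.
→ *gixS* is OFF.
Diaminopimelate is absent, so QilX is active.
Ornithine is present, so FubC is active.
No repressor is bound and QilX and FubC are active, so *jalN* is transcribed.
→ *jalN* is ON.
Norleucine is absent, so LomJ is inactive.
With no repressor bound, *mibL* is transcribed.
→ *mibL* is ON.
2 of the 4 genes are transcribed.

2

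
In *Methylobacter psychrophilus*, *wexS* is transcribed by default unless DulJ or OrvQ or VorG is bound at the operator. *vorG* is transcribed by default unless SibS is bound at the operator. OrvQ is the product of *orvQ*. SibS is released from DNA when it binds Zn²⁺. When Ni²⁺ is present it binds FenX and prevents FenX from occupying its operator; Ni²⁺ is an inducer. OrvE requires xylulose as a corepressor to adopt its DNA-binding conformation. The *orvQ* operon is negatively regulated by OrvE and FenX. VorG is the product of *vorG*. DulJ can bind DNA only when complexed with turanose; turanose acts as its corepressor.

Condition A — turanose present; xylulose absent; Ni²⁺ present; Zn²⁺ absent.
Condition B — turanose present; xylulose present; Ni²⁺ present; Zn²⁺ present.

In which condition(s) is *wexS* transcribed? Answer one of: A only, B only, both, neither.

Condition A:
Turanose is present, so DulJ is active.
Xylulose is absent, so OrvE is inactive.
Ni²⁺ is present, so FenX is inactive.
With no repressor bound, *orvQ* is transcribed.
So OrvQ is produced and active.
Zn²⁺ is absent, so SibS is active.
With repressor SibS bound, *vorG* is not transcribed.
So VorG is not produced.
With repressor DulJ bound, *wexS* is not transcribed.
→ *wexS* is OFF in A.
Condition B:
Turanose is present, so DulJ is active.
Xylulose is present, so OrvE is active.
Ni²⁺ is present, so FenX is inactive.
With repressor OrvE bound, *orvQ* is not transcribed.
So OrvQ is not produced.
Zn²⁺ is present, so SibS is inactive.
With no repressor bound, *vorG* is transcribed.
So VorG is produced and active.
With repressor DulJ bound, *wexS* is not transcribed.
→ *wexS* is OFF in B.

neither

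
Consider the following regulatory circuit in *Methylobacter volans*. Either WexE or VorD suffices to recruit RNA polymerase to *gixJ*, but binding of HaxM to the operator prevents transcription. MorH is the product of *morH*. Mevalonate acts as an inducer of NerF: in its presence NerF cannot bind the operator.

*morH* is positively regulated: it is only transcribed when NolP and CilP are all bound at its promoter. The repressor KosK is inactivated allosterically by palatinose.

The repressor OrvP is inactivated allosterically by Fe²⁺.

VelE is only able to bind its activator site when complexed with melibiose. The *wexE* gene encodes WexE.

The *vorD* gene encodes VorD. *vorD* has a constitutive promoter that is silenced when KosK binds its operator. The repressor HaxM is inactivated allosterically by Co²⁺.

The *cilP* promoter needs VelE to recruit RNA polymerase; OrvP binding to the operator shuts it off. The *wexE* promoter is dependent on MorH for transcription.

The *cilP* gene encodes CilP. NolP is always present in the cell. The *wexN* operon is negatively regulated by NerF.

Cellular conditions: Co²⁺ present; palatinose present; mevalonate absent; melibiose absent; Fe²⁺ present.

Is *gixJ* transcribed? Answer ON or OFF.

NolP is produced constitutively and is active.
Fe²⁺ is present, so OrvP is inactive.
Melibiose is absent, so VelE is inactive.
Required activator VelE is absent, so *cilP* is not transcribed.
So CilP is not produced.
Required activator CilP is absent, so *morH* is not transcribed.
So MorH is not produced.
Required activator MorH is absent, so *wexE* is not transcribed.
So WexE is not produced.
Co²⁺ is present, so HaxM is inactive.
Palatinose is present, so KosK is inactive.
With no repressor bound, *vorD* is transcribed.
So VorD is produced and active.
Activator VorD is present, so *gixJ* is transcribed.

ON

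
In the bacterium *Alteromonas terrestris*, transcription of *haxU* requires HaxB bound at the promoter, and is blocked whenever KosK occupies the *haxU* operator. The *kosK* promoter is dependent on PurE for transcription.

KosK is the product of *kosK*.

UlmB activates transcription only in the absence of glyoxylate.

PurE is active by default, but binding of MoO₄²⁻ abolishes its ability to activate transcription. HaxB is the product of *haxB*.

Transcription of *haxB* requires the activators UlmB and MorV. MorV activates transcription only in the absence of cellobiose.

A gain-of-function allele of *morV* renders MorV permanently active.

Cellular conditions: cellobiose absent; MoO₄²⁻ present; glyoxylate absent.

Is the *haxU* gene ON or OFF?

Glyoxylate is absent, so UlmB is active.
MorV is constitutively active in this strain.
No repressor is bound and UlmB and MorV are active, so *haxB* is transcribed.
So HaxB is produced and active.
MoO₄²⁻ is present, so PurE is inactive.
Required activator PurE is absent, so *kosK* is not transcribed.
So KosK is not produced.
No repressor is bound and HaxB is active, so *haxU* is transcribed.

ON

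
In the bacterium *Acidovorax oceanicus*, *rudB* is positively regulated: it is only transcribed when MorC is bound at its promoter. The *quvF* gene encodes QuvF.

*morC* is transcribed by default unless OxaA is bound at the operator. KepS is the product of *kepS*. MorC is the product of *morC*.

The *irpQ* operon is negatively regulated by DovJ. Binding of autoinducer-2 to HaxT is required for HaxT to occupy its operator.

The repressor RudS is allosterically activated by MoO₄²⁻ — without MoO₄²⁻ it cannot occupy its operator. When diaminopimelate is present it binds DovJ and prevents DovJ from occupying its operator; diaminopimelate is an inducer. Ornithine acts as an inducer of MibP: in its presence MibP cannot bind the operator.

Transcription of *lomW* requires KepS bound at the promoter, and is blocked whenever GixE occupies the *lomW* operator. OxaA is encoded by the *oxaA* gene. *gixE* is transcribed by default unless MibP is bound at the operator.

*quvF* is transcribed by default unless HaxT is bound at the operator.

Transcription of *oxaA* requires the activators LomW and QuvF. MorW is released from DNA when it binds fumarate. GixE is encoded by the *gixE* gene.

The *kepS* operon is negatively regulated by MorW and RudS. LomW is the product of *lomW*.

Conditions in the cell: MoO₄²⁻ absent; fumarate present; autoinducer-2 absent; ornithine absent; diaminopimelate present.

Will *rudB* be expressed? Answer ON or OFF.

OFF

Ornithine is absent, so MibP is active.
With repressor MibP bound, *gixE* is not transcribed.
So GixE is not produced.
Fumarate is present, so MorW is inactive.
MoO₄²⁻ is absent, so RudS is inactive.
With no repressor bound, *kepS* is transcribed.
So KepS is produced and active.
No repressor is bound and KepS is active, so *lomW* is transcribed.
So LomW is produced and active.
Autoinducer-2 is absent, so HaxT is inactive.
With no repressor bound, *quvF* is transcribed.
So QuvF is produced and active.
No repressor is bound and LomW and QuvF are active, so *oxaA* is transcribed.
So OxaA is produced and active.
With repressor OxaA bound, *morC* is not transcribed.
So MorC is not produced.
Required activator MorC is absent, so *rudB* is not transcribed.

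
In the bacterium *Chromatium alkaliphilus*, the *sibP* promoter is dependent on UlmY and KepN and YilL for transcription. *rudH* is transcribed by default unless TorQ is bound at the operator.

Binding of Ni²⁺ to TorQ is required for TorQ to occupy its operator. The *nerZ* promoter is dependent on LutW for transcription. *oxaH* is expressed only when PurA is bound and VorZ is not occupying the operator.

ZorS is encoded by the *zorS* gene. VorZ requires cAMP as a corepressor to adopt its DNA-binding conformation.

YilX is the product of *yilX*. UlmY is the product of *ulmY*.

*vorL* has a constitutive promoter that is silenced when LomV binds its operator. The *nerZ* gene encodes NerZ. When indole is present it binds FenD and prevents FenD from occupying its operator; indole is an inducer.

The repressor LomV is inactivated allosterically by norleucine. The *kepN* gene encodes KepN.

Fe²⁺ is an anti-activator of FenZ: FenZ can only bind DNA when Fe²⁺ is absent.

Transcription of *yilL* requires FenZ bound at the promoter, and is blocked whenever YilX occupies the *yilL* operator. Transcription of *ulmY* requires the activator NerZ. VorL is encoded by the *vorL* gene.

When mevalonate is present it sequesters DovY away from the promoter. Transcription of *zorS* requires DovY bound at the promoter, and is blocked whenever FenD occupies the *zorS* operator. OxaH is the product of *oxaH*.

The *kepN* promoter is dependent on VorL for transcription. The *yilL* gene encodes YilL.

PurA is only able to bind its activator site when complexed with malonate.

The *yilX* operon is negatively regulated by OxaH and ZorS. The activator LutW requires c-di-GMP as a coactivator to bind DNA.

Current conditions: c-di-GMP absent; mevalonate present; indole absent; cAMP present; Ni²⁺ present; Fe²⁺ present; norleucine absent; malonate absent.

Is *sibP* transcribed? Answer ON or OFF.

c-di-GMP is absent, so LutW is inactive.
Required activator LutW is absent, so *nerZ* is not transcribed.
So NerZ is not produced.
Required activator NerZ is absent, so *ulmY* is not transcribed.
So UlmY is not produced.
Norleucine is absent, so LomV is active.
With repressor LomV bound, *vorL* is not transcribed.
So VorL is not produced.
Required activator VorL is absent, so *kepN* is not transcribed.
So KepN is not produced.
Fe²⁺ is present, so FenZ is inactive.
cAMP is present, so VorZ is active.
Malonate is absent, so PurA is inactive.
With repressor VorZ bound, *oxaH* is not transcribed.
So OxaH is not produced.
Indole is absent, so FenD is active.
Mevalonate is present, so DovY is inactive.
With repressor FenD bound, *zorS* is not transcribed.
So ZorS is not produced.
With no repressor bound, *yilX* is transcribed.
So YilX is produced and active.
With repressor YilX bound, *yilL* is not transcribed.
So YilL is not produced.
Required activator UlmY is absent, so *sibP* is not transcribed.

OFF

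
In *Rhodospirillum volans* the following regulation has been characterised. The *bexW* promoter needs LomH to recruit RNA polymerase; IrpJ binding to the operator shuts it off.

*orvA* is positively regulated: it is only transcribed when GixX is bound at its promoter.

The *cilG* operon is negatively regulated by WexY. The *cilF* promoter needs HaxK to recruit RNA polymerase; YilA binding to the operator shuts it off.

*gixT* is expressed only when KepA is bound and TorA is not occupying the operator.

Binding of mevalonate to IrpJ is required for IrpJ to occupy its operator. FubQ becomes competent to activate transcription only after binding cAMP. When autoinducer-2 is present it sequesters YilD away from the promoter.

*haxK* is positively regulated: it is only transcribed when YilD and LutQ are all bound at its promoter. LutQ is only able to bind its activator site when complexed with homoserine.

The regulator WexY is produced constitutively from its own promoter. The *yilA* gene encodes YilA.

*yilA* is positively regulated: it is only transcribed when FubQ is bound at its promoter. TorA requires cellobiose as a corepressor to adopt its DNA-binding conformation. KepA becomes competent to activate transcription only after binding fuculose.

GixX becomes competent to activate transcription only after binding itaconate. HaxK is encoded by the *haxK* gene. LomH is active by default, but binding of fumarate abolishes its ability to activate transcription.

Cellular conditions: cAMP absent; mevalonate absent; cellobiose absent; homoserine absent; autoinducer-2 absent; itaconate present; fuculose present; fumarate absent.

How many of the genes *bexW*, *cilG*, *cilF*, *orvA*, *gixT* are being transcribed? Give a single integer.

Mevalonate is absent, so IrpJ is inactive.
Fumarate is absent, so LomH is active.
No repressor is bound and LomH is active, so *bexW* is transcribed.
→ *bexW* is ON.
WexY is produced constitutively and is active.
With repressor WexY bound, *cilG* is not transcribed.
→ *cilG* is OFF.
Autoinducer-2 is absent, so YilD is active.
Homoserine is absent, so LutQ is inactive.
Required activator LutQ is absent, so *haxK* is not transcribed.
So HaxK is not produced.
cAMP is absent, so FubQ is inactive.
Required activator FubQ is absent, so *yilA* is not transcribed.
So YilA is not produced.
Required activator HaxK is absent, so *cilF* is not transcribed.
→ *cilF* is OFF.
Itaconate is present, so GixX is active.
No repressor is bound and GixX is active, so *orvA* is transcribed.
→ *orvA* is ON.
Fuculose is present, so KepA is active.
Cellobiose is absent, so TorA is inactive.
No repressor is bound and KepA is active, so *gixT* is transcribed.
→ *gixT* is ON.
3 of the 5 genes are transcribed.

3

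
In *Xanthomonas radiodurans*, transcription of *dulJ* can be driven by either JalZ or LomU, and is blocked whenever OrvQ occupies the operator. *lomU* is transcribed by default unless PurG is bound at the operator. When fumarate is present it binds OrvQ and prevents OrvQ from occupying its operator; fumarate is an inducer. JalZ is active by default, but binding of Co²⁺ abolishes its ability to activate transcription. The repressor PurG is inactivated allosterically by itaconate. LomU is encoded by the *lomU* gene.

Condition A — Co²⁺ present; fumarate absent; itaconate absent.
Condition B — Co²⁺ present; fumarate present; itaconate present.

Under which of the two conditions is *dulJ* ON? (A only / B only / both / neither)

B only

Condition A:
Co²⁺ is present, so JalZ is inactive.
Fumarate is absent, so OrvQ is active.
Itaconate is absent, so PurG is active.
With repressor PurG bound, *lomU* is not transcribed.
So LomU is not produced.
With repressor OrvQ bound, *dulJ* is not transcribed.
→ *dulJ* is OFF in A.
Condition B:
Co²⁺ is present, so JalZ is inactive.
Fumarate is present, so OrvQ is inactive.
Itaconate is present, so PurG is inactive.
With no repressor bound, *lomU* is transcribed.
So LomU is produced and active.
Activator LomU is present, so *dulJ* is transcribed.
→ *dulJ* is ON in B.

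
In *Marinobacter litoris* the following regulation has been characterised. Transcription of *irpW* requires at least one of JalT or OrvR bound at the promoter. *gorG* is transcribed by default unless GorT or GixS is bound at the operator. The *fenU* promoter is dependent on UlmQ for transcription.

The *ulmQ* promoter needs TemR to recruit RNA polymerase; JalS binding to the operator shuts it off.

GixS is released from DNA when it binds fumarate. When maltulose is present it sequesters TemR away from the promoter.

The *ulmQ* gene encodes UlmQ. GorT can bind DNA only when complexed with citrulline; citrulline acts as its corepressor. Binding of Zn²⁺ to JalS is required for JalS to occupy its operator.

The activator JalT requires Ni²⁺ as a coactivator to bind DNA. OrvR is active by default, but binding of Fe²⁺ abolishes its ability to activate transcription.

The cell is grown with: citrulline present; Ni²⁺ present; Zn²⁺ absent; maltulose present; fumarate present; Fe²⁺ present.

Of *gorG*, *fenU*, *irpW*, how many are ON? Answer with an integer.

Citrulline is present, so GorT is active.
Fumarate is present, so GixS is inactive.
With repressor GorT bound, *gorG* is not transcribed.
→ *gorG* is OFF.
Zn²⁺ is absent, so JalS is inactive.
Maltulose is present, so TemR is inactive.
Required activator TemR is absent, so *ulmQ* is not transcribed.
So UlmQ is not produced.
Required activator UlmQ is absent, so *fenU* is not transcribed.
→ *fenU* is OFF.
Ni²⁺ is present, so JalT is active.
Fe²⁺ is present, so OrvR is inactive.
Activator JalT is present, so *irpW* is transcribed.
→ *irpW* is ON.
1 of the 3 genes is transcribed.

1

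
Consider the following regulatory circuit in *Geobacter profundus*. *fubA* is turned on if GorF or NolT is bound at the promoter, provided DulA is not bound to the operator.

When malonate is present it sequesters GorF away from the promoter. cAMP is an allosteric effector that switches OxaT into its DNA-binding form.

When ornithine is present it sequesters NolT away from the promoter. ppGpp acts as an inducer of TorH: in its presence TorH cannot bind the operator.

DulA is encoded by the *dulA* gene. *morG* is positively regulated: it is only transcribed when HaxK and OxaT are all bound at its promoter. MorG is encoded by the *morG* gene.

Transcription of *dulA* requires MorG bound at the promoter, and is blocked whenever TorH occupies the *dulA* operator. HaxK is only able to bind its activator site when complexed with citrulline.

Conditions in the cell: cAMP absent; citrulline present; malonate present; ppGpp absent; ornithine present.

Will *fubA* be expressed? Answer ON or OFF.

OFF

ppGpp is absent, so TorH is active.
Citrulline is present, so HaxK is active.
cAMP is absent, so OxaT is inactive.
Required activator OxaT is absent, so *morG* is not transcribed.
So MorG is not produced.
With repressor TorH bound, *dulA* is not transcribed.
So DulA is not produced.
Malonate is present, so GorF is inactive.
Ornithine is present, so NolT is inactive.
No activator is available at the *fubA* promoter, so *fubA* is not transcribed.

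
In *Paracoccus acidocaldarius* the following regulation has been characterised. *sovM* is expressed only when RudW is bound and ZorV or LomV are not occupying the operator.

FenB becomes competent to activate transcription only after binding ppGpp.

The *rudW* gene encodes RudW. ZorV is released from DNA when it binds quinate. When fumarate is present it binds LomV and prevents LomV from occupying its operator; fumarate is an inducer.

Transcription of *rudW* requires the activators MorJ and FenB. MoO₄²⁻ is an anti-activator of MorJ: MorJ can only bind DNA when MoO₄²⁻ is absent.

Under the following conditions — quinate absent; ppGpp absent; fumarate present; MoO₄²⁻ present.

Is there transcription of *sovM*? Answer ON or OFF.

Quinate is absent, so ZorV is active.
MoO₄²⁻ is present, so MorJ is inactive.
ppGpp is absent, so FenB is inactive.
Required activator MorJ is absent, so *rudW* is not transcribed.
So RudW is not produced.
Fumarate is present, so LomV is inactive.
With repressor ZorV bound, *sovM* is not transcribed.

OFF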